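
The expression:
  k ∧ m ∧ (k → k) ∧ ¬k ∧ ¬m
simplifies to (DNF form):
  False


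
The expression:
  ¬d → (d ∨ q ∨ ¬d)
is always true.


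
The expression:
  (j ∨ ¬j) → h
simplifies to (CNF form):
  h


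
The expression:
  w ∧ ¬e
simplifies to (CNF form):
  w ∧ ¬e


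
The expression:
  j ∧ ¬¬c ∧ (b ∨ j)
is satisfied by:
  {c: True, j: True}


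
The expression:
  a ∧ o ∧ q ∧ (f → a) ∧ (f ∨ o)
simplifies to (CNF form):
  a ∧ o ∧ q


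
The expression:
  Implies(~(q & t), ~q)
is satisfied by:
  {t: True, q: False}
  {q: False, t: False}
  {q: True, t: True}


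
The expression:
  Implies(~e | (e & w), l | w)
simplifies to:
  e | l | w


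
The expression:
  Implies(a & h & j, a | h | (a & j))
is always true.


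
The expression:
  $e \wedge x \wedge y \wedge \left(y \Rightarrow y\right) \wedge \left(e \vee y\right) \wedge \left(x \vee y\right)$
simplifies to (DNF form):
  $e \wedge x \wedge y$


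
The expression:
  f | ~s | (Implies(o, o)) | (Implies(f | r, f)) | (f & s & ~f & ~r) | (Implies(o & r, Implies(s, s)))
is always true.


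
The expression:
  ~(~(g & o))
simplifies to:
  g & o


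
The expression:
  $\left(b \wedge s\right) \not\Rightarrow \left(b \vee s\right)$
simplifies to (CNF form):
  $\text{False}$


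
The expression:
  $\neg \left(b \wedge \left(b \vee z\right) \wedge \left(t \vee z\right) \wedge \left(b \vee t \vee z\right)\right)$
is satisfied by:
  {t: False, b: False, z: False}
  {z: True, t: False, b: False}
  {t: True, z: False, b: False}
  {z: True, t: True, b: False}
  {b: True, z: False, t: False}


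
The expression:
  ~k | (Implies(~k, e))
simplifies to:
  True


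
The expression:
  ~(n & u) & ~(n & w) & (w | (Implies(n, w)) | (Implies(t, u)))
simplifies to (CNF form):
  (~n | ~t) & (~n | ~u) & (~n | ~w)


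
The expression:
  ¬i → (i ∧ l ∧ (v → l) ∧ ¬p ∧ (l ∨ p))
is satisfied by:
  {i: True}


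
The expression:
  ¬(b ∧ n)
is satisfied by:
  {n: False, b: False}
  {b: True, n: False}
  {n: True, b: False}


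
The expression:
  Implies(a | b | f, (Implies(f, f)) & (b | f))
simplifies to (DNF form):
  b | f | ~a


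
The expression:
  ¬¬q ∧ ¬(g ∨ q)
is never true.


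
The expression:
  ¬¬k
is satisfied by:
  {k: True}


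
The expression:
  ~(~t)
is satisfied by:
  {t: True}


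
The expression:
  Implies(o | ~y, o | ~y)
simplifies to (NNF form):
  True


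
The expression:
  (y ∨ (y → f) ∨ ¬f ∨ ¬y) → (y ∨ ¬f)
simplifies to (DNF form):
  y ∨ ¬f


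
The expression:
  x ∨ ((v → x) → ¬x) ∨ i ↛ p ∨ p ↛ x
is always true.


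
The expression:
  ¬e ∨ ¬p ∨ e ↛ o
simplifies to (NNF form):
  ¬e ∨ ¬o ∨ ¬p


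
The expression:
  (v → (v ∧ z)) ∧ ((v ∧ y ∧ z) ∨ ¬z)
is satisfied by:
  {y: True, z: False, v: False}
  {y: False, z: False, v: False}
  {z: True, v: True, y: True}


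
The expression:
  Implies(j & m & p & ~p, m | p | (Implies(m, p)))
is always true.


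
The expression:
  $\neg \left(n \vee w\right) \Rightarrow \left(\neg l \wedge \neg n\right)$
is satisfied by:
  {n: True, w: True, l: False}
  {n: True, l: False, w: False}
  {w: True, l: False, n: False}
  {w: False, l: False, n: False}
  {n: True, w: True, l: True}
  {n: True, l: True, w: False}
  {w: True, l: True, n: False}


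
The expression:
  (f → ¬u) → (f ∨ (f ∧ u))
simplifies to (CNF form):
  f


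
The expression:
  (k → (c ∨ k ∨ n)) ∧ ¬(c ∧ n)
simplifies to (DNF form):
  ¬c ∨ ¬n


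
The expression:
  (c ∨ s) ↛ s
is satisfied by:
  {c: True, s: False}


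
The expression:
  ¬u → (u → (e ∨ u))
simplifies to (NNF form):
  True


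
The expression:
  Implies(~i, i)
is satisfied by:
  {i: True}


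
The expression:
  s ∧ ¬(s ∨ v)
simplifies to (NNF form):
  False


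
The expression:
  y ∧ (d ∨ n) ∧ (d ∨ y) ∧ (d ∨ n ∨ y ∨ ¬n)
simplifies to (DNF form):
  (d ∧ y) ∨ (n ∧ y)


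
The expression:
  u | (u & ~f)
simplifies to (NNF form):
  u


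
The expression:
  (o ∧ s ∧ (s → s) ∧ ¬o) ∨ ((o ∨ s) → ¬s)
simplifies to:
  ¬s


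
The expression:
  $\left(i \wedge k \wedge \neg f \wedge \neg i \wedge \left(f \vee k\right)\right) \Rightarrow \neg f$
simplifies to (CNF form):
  $\text{True}$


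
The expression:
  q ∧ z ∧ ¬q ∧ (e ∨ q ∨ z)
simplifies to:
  False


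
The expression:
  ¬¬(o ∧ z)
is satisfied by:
  {z: True, o: True}


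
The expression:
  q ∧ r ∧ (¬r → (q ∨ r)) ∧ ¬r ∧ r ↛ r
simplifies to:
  False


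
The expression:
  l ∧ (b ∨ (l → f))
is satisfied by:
  {b: True, f: True, l: True}
  {b: True, l: True, f: False}
  {f: True, l: True, b: False}


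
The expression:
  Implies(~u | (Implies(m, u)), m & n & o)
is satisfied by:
  {m: True, o: True, n: True}


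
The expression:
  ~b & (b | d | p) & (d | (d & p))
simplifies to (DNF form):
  d & ~b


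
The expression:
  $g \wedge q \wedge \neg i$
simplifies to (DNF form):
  $g \wedge q \wedge \neg i$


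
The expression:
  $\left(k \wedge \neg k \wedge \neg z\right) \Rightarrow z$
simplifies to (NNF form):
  $\text{True}$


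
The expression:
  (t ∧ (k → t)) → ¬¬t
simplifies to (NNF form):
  True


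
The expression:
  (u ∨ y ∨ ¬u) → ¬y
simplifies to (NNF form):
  ¬y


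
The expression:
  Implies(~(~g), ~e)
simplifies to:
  ~e | ~g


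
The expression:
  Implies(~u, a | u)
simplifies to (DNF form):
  a | u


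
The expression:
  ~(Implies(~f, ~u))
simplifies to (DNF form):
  u & ~f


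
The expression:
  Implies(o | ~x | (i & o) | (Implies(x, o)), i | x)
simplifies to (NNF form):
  i | x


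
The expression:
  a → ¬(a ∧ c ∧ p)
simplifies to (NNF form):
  ¬a ∨ ¬c ∨ ¬p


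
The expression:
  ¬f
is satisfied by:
  {f: False}


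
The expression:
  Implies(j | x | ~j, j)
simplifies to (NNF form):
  j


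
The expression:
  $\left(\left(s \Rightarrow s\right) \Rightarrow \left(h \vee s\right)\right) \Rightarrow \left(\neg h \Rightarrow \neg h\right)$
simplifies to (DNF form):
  $\text{True}$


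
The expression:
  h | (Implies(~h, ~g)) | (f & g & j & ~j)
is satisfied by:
  {h: True, g: False}
  {g: False, h: False}
  {g: True, h: True}


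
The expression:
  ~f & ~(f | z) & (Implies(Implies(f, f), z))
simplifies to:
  False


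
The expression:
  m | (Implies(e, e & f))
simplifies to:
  f | m | ~e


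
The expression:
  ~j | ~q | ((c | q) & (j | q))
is always true.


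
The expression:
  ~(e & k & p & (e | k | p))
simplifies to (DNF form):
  ~e | ~k | ~p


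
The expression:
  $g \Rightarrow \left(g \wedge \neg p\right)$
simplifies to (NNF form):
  $\neg g \vee \neg p$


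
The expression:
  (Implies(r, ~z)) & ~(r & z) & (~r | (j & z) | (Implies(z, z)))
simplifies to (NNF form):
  ~r | ~z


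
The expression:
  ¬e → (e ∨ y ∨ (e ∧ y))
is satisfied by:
  {y: True, e: True}
  {y: True, e: False}
  {e: True, y: False}


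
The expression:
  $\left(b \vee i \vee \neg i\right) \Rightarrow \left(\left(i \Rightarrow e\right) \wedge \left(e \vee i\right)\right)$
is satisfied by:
  {e: True}


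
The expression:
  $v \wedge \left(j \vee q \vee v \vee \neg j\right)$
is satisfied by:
  {v: True}


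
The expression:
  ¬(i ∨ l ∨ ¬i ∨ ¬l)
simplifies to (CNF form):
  False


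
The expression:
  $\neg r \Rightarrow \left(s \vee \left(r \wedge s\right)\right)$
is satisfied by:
  {r: True, s: True}
  {r: True, s: False}
  {s: True, r: False}


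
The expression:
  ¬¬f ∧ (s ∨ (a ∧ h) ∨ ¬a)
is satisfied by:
  {h: True, s: True, f: True, a: False}
  {h: True, f: True, s: False, a: False}
  {s: True, f: True, h: False, a: False}
  {f: True, h: False, s: False, a: False}
  {a: True, h: True, f: True, s: True}
  {a: True, h: True, f: True, s: False}
  {a: True, f: True, s: True, h: False}


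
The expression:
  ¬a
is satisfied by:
  {a: False}


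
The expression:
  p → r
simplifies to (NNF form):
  r ∨ ¬p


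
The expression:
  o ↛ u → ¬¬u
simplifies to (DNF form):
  u ∨ ¬o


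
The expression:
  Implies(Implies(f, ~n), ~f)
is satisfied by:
  {n: True, f: False}
  {f: False, n: False}
  {f: True, n: True}


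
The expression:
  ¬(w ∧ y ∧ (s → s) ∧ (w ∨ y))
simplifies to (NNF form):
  ¬w ∨ ¬y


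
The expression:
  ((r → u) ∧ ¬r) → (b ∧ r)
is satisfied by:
  {r: True}


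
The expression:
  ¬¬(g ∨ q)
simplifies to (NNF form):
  g ∨ q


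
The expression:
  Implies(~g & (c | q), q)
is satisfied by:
  {q: True, g: True, c: False}
  {q: True, c: False, g: False}
  {g: True, c: False, q: False}
  {g: False, c: False, q: False}
  {q: True, g: True, c: True}
  {q: True, c: True, g: False}
  {g: True, c: True, q: False}


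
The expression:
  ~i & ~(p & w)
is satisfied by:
  {p: False, i: False, w: False}
  {w: True, p: False, i: False}
  {p: True, w: False, i: False}


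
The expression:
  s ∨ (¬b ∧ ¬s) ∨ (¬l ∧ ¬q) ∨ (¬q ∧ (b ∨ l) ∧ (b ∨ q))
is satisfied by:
  {s: True, q: False, b: False}
  {s: False, q: False, b: False}
  {b: True, s: True, q: False}
  {b: True, s: False, q: False}
  {q: True, s: True, b: False}
  {q: True, s: False, b: False}
  {q: True, b: True, s: True}


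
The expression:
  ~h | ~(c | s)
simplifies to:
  ~h | (~c & ~s)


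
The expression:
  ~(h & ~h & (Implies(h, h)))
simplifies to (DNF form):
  True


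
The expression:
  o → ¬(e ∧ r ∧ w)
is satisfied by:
  {w: False, e: False, o: False, r: False}
  {r: True, w: False, e: False, o: False}
  {o: True, w: False, e: False, r: False}
  {r: True, o: True, w: False, e: False}
  {e: True, r: False, w: False, o: False}
  {r: True, e: True, w: False, o: False}
  {o: True, e: True, r: False, w: False}
  {r: True, o: True, e: True, w: False}
  {w: True, o: False, e: False, r: False}
  {r: True, w: True, o: False, e: False}
  {o: True, w: True, r: False, e: False}
  {r: True, o: True, w: True, e: False}
  {e: True, w: True, o: False, r: False}
  {r: True, e: True, w: True, o: False}
  {o: True, e: True, w: True, r: False}


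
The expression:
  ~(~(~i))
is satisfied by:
  {i: False}


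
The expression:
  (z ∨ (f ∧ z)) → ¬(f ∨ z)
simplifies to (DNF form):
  ¬z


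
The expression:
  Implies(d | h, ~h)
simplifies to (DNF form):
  ~h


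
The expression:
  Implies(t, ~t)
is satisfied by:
  {t: False}


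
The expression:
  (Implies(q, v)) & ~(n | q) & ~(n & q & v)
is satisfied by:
  {n: False, q: False}


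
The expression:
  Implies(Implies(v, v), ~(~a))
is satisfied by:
  {a: True}


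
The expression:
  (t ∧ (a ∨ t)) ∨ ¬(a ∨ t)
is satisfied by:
  {t: True, a: False}
  {a: False, t: False}
  {a: True, t: True}


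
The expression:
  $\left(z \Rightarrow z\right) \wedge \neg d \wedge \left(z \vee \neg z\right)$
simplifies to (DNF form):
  $\neg d$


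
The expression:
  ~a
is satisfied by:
  {a: False}


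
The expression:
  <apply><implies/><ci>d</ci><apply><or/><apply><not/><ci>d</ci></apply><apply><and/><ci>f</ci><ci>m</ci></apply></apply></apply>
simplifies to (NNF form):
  <apply><or/><apply><not/><ci>d</ci></apply><apply><and/><ci>f</ci><ci>m</ci></apply></apply>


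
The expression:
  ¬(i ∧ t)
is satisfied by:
  {t: False, i: False}
  {i: True, t: False}
  {t: True, i: False}


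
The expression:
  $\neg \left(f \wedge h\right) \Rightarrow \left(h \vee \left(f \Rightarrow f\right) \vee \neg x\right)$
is always true.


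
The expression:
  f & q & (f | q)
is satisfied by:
  {f: True, q: True}


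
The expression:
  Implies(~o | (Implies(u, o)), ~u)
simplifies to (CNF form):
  ~u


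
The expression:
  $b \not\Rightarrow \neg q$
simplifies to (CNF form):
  $b \wedge q$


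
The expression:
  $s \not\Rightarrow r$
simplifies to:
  $s \wedge \neg r$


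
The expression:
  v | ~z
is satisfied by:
  {v: True, z: False}
  {z: False, v: False}
  {z: True, v: True}


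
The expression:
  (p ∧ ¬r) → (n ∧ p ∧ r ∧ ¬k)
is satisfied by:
  {r: True, p: False}
  {p: False, r: False}
  {p: True, r: True}


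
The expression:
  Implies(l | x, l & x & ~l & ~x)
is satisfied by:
  {x: False, l: False}


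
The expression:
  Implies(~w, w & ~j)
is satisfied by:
  {w: True}


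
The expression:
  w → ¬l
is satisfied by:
  {l: False, w: False}
  {w: True, l: False}
  {l: True, w: False}


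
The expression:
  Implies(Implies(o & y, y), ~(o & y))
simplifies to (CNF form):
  ~o | ~y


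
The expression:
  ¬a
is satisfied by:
  {a: False}


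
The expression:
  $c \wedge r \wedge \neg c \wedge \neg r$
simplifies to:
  $\text{False}$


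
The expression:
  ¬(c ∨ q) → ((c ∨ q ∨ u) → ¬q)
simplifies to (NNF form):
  True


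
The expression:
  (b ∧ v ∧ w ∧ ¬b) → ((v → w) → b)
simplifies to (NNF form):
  True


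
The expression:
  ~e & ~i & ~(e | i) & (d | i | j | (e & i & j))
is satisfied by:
  {d: True, j: True, i: False, e: False}
  {d: True, i: False, e: False, j: False}
  {j: True, i: False, e: False, d: False}


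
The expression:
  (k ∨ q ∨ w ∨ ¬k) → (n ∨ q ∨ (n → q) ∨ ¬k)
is always true.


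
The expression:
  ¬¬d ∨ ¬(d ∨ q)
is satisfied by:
  {d: True, q: False}
  {q: False, d: False}
  {q: True, d: True}


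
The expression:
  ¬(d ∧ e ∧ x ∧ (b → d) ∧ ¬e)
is always true.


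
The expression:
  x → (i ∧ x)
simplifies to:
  i ∨ ¬x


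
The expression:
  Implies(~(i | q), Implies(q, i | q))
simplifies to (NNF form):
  True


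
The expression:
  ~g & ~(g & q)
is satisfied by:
  {g: False}


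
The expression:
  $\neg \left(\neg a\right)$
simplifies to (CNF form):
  $a$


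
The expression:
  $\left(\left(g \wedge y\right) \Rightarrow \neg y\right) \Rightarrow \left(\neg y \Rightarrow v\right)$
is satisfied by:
  {y: True, v: True}
  {y: True, v: False}
  {v: True, y: False}


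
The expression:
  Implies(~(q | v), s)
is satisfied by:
  {q: True, v: True, s: True}
  {q: True, v: True, s: False}
  {q: True, s: True, v: False}
  {q: True, s: False, v: False}
  {v: True, s: True, q: False}
  {v: True, s: False, q: False}
  {s: True, v: False, q: False}


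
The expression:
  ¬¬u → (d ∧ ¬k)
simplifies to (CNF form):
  (d ∨ ¬u) ∧ (¬k ∨ ¬u)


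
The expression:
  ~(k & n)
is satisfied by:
  {k: False, n: False}
  {n: True, k: False}
  {k: True, n: False}


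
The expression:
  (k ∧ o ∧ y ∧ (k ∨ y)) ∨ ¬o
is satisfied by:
  {y: True, k: True, o: False}
  {y: True, k: False, o: False}
  {k: True, y: False, o: False}
  {y: False, k: False, o: False}
  {y: True, o: True, k: True}


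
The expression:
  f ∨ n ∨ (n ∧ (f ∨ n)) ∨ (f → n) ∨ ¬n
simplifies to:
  True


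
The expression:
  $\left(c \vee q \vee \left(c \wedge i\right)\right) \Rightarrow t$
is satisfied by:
  {t: True, q: False, c: False}
  {t: True, c: True, q: False}
  {t: True, q: True, c: False}
  {t: True, c: True, q: True}
  {c: False, q: False, t: False}


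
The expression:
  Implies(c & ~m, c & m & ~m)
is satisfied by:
  {m: True, c: False}
  {c: False, m: False}
  {c: True, m: True}


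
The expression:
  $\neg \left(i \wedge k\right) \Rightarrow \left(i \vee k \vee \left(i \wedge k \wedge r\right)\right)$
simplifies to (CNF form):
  $i \vee k$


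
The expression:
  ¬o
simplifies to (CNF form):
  ¬o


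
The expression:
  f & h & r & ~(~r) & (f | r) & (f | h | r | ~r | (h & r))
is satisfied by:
  {r: True, h: True, f: True}


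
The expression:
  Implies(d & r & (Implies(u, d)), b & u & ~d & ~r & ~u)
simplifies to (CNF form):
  ~d | ~r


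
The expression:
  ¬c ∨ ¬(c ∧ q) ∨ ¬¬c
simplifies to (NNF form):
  True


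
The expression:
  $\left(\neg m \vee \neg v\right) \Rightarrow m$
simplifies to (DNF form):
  $m$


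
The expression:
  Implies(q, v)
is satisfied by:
  {v: True, q: False}
  {q: False, v: False}
  {q: True, v: True}


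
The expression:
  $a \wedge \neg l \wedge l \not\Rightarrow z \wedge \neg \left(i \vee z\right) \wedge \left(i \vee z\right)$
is never true.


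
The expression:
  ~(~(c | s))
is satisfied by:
  {c: True, s: True}
  {c: True, s: False}
  {s: True, c: False}


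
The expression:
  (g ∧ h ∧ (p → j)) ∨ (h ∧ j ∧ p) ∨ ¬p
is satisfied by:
  {h: True, j: True, p: False}
  {h: True, j: False, p: False}
  {j: True, h: False, p: False}
  {h: False, j: False, p: False}
  {h: True, p: True, j: True}


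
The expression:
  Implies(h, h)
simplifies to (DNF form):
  True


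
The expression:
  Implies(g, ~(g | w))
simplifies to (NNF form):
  ~g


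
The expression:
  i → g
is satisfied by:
  {g: True, i: False}
  {i: False, g: False}
  {i: True, g: True}


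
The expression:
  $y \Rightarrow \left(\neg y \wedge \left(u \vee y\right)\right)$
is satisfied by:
  {y: False}


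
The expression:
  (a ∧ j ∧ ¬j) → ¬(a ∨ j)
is always true.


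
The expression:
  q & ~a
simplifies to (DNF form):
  q & ~a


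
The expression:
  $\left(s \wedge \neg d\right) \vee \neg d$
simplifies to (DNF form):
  $\neg d$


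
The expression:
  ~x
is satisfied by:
  {x: False}


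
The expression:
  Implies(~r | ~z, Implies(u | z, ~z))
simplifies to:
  r | ~z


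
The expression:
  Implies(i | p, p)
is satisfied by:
  {p: True, i: False}
  {i: False, p: False}
  {i: True, p: True}


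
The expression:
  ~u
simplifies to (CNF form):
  ~u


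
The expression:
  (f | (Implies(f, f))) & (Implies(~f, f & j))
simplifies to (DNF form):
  f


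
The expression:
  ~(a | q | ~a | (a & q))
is never true.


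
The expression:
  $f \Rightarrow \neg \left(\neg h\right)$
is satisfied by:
  {h: True, f: False}
  {f: False, h: False}
  {f: True, h: True}


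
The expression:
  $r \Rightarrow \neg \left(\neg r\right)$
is always true.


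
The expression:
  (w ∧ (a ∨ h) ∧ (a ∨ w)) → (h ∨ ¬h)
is always true.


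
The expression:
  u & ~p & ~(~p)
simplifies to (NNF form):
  False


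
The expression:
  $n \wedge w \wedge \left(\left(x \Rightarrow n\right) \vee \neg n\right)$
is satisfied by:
  {w: True, n: True}


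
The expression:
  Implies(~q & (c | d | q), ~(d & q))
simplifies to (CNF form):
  True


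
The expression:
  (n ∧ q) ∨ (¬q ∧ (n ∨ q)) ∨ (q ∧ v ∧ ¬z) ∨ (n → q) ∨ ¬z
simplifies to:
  True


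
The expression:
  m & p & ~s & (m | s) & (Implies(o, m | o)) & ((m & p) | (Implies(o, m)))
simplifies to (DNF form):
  m & p & ~s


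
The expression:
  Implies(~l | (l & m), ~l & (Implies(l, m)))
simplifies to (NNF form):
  ~l | ~m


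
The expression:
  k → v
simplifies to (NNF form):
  v ∨ ¬k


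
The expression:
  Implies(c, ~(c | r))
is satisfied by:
  {c: False}


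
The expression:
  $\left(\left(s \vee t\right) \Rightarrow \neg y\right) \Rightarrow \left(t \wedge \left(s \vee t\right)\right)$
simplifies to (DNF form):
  $t \vee \left(s \wedge y\right)$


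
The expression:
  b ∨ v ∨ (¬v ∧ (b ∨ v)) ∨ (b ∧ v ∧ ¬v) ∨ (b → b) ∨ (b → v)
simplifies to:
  True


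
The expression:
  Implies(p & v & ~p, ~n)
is always true.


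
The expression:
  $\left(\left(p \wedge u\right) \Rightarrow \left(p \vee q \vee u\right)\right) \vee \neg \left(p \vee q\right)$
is always true.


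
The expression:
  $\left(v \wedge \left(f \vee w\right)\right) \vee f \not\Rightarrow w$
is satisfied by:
  {v: True, f: True, w: False}
  {f: True, w: False, v: False}
  {v: True, f: True, w: True}
  {v: True, w: True, f: False}


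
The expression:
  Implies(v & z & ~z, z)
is always true.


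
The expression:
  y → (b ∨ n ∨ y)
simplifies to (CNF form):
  True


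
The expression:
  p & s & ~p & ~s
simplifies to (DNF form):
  False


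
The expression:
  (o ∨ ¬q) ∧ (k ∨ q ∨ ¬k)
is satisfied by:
  {o: True, q: False}
  {q: False, o: False}
  {q: True, o: True}


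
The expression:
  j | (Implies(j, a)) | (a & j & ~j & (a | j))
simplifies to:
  True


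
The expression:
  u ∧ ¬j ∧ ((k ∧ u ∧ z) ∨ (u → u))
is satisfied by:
  {u: True, j: False}


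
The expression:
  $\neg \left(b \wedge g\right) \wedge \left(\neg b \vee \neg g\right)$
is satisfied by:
  {g: False, b: False}
  {b: True, g: False}
  {g: True, b: False}


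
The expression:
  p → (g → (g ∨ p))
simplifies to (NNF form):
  True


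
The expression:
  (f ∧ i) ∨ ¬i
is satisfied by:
  {f: True, i: False}
  {i: False, f: False}
  {i: True, f: True}


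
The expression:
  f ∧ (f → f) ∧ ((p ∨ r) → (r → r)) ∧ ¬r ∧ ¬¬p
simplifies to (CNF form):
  f ∧ p ∧ ¬r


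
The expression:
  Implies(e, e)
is always true.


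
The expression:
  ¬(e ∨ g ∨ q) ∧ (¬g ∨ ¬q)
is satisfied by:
  {q: False, e: False, g: False}


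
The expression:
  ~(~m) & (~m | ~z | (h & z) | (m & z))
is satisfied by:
  {m: True}


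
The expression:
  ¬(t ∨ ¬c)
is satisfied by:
  {c: True, t: False}


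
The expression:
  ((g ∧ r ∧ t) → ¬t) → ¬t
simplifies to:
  (g ∧ r) ∨ ¬t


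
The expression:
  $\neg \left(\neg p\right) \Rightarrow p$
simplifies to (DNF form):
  $\text{True}$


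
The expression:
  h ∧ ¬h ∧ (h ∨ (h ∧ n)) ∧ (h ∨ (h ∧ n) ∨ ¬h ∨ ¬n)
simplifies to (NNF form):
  False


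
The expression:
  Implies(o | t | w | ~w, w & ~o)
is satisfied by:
  {w: True, o: False}


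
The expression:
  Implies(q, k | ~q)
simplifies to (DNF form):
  k | ~q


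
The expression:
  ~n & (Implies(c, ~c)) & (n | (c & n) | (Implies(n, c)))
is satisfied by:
  {n: False, c: False}


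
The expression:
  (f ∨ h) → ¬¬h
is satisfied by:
  {h: True, f: False}
  {f: False, h: False}
  {f: True, h: True}


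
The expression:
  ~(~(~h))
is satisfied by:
  {h: False}


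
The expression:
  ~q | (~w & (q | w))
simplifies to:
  ~q | ~w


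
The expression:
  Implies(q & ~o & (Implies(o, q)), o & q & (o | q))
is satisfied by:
  {o: True, q: False}
  {q: False, o: False}
  {q: True, o: True}


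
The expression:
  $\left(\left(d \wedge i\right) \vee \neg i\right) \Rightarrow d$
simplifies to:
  $d \vee i$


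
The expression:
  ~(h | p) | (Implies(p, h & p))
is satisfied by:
  {h: True, p: False}
  {p: False, h: False}
  {p: True, h: True}


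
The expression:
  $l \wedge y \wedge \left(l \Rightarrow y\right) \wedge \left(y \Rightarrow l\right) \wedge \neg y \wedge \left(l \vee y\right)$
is never true.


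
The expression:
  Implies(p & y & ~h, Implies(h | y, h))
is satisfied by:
  {h: True, p: False, y: False}
  {p: False, y: False, h: False}
  {y: True, h: True, p: False}
  {y: True, p: False, h: False}
  {h: True, p: True, y: False}
  {p: True, h: False, y: False}
  {y: True, p: True, h: True}


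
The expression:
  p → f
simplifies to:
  f ∨ ¬p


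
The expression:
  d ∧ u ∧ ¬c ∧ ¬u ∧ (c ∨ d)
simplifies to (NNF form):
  False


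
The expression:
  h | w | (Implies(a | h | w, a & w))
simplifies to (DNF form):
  h | w | ~a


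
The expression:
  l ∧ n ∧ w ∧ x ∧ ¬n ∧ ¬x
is never true.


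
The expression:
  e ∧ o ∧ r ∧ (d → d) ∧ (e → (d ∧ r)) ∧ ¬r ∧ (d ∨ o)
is never true.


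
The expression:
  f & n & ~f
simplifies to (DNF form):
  False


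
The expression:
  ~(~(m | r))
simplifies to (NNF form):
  m | r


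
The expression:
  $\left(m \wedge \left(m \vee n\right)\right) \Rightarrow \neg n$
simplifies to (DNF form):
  $\neg m \vee \neg n$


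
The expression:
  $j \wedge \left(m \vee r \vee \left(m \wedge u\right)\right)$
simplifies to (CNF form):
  $j \wedge \left(m \vee r\right)$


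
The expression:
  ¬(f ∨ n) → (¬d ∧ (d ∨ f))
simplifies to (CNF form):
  f ∨ n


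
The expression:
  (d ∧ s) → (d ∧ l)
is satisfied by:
  {l: True, s: False, d: False}
  {s: False, d: False, l: False}
  {d: True, l: True, s: False}
  {d: True, s: False, l: False}
  {l: True, s: True, d: False}
  {s: True, l: False, d: False}
  {d: True, s: True, l: True}


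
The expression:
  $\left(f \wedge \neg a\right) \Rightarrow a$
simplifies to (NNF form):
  $a \vee \neg f$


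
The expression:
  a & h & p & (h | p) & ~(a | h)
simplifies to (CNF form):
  False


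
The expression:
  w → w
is always true.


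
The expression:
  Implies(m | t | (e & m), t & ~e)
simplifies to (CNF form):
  (t | ~m) & (t | ~t) & (~e | ~m) & (~e | ~t)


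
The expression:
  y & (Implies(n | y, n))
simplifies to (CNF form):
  n & y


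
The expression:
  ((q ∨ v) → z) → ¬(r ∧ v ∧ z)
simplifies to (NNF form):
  ¬r ∨ ¬v ∨ ¬z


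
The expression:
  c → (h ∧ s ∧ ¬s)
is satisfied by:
  {c: False}


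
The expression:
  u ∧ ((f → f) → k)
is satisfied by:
  {u: True, k: True}


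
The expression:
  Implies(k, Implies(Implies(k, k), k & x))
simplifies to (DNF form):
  x | ~k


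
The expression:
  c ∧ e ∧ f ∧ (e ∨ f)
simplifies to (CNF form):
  c ∧ e ∧ f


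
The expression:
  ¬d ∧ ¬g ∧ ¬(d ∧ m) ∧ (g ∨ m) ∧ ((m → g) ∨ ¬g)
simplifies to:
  m ∧ ¬d ∧ ¬g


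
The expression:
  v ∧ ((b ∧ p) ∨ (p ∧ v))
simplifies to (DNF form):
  p ∧ v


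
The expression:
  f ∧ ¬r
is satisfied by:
  {f: True, r: False}


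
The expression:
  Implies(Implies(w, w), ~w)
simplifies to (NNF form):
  ~w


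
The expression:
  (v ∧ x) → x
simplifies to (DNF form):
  True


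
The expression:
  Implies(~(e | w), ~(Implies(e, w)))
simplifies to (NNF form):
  e | w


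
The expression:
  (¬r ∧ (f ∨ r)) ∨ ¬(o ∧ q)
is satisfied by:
  {f: True, o: False, q: False, r: False}
  {f: False, o: False, q: False, r: False}
  {r: True, f: True, o: False, q: False}
  {r: True, f: False, o: False, q: False}
  {q: True, f: True, o: False, r: False}
  {q: True, f: False, o: False, r: False}
  {r: True, q: True, f: True, o: False}
  {r: True, q: True, f: False, o: False}
  {o: True, f: True, r: False, q: False}
  {o: True, f: False, r: False, q: False}
  {r: True, o: True, f: True, q: False}
  {r: True, o: True, f: False, q: False}
  {q: True, o: True, f: True, r: False}


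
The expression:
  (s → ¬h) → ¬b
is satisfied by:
  {s: True, h: True, b: False}
  {s: True, h: False, b: False}
  {h: True, s: False, b: False}
  {s: False, h: False, b: False}
  {b: True, s: True, h: True}


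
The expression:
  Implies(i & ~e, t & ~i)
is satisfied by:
  {e: True, i: False}
  {i: False, e: False}
  {i: True, e: True}


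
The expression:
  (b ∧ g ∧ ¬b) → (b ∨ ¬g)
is always true.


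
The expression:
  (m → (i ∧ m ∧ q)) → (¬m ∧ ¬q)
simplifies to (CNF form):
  (m ∨ ¬q) ∧ (¬i ∨ ¬q)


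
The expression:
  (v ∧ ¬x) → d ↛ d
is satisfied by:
  {x: True, v: False}
  {v: False, x: False}
  {v: True, x: True}


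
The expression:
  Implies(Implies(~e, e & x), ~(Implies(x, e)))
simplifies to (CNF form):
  ~e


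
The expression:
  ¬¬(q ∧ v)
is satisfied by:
  {q: True, v: True}


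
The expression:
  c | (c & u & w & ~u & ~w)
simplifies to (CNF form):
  c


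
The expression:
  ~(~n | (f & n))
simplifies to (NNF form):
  n & ~f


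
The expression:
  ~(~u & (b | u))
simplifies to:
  u | ~b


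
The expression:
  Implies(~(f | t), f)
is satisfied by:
  {t: True, f: True}
  {t: True, f: False}
  {f: True, t: False}


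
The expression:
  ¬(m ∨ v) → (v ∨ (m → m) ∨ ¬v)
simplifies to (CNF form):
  True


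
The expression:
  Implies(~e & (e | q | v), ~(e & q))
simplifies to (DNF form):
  True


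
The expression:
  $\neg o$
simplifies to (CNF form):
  $\neg o$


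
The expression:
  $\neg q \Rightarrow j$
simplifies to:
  $j \vee q$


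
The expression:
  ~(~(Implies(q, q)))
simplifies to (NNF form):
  True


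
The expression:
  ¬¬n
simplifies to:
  n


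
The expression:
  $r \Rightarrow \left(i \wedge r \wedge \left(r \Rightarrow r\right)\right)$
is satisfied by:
  {i: True, r: False}
  {r: False, i: False}
  {r: True, i: True}


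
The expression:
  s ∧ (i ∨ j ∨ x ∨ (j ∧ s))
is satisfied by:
  {s: True, i: True, x: True, j: True}
  {s: True, i: True, x: True, j: False}
  {s: True, i: True, j: True, x: False}
  {s: True, i: True, j: False, x: False}
  {s: True, x: True, j: True, i: False}
  {s: True, x: True, j: False, i: False}
  {s: True, x: False, j: True, i: False}


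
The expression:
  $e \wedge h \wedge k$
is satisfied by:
  {h: True, e: True, k: True}


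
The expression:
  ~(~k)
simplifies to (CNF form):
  k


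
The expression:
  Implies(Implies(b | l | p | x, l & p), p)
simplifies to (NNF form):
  b | l | p | x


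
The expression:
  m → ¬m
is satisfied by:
  {m: False}


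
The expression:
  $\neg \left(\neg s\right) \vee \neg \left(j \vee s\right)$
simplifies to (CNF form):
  $s \vee \neg j$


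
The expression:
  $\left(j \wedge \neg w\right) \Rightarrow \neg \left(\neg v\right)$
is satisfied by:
  {v: True, w: True, j: False}
  {v: True, w: False, j: False}
  {w: True, v: False, j: False}
  {v: False, w: False, j: False}
  {j: True, v: True, w: True}
  {j: True, v: True, w: False}
  {j: True, w: True, v: False}


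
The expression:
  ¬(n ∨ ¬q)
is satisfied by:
  {q: True, n: False}


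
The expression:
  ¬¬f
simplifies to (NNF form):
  f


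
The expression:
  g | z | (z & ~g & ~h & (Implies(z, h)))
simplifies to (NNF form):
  g | z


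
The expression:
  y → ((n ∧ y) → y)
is always true.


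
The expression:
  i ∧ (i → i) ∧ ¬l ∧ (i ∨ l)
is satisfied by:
  {i: True, l: False}


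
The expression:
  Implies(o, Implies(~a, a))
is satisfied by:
  {a: True, o: False}
  {o: False, a: False}
  {o: True, a: True}


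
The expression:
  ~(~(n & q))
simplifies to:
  n & q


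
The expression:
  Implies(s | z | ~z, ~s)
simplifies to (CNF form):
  ~s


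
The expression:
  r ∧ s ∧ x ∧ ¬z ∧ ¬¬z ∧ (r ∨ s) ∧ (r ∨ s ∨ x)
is never true.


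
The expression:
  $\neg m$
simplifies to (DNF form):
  $\neg m$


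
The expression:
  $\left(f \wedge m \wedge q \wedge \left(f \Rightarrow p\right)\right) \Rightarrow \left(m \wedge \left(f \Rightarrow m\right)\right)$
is always true.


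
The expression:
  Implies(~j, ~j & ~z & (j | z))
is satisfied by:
  {j: True}


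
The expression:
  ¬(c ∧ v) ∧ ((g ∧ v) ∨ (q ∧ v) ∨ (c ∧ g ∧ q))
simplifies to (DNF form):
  (g ∧ v ∧ ¬c) ∨ (g ∧ v ∧ ¬v) ∨ (q ∧ v ∧ ¬c) ∨ (q ∧ v ∧ ¬v) ∨ (c ∧ g ∧ q ∧ ¬c) ∨ (c ∧ g ∧ q ∧ ¬v) ∨ (c ∧ g ∧ v ∧ ¬c) ∨ (c ∧ g ∧ v ∧ ¬v) ∨ (c ∧ q ∧ v ∧ ¬c) ∨ (c ∧ q ∧ v ∧ ¬v) ∨ (g ∧ q ∧ v ∧ ¬c) ∨ (g ∧ q ∧ v ∧ ¬v) ∨ (c ∧ g ∧ q ∧ v ∧ ¬c) ∨ (c ∧ g ∧ q ∧ v ∧ ¬v)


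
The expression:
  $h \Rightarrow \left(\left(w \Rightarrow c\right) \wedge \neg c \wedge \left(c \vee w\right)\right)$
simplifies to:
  $\neg h$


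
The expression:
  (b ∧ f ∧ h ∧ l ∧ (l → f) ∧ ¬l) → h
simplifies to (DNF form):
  True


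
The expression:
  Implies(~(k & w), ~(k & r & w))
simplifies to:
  True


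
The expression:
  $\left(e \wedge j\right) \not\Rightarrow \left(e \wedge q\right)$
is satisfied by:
  {j: True, e: True, q: False}


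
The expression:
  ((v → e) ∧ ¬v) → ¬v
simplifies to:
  True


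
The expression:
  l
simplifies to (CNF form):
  l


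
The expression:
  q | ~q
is always true.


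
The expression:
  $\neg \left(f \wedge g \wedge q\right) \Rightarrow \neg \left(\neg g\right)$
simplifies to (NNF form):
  $g$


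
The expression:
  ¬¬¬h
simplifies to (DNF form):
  ¬h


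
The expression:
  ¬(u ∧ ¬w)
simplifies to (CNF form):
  w ∨ ¬u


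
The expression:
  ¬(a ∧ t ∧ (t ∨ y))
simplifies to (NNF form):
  ¬a ∨ ¬t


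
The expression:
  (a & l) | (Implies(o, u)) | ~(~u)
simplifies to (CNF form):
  (a | u | ~o) & (l | u | ~o)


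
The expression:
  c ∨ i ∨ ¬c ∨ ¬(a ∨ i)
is always true.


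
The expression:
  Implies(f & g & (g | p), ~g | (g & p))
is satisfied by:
  {p: True, g: False, f: False}
  {g: False, f: False, p: False}
  {f: True, p: True, g: False}
  {f: True, g: False, p: False}
  {p: True, g: True, f: False}
  {g: True, p: False, f: False}
  {f: True, g: True, p: True}


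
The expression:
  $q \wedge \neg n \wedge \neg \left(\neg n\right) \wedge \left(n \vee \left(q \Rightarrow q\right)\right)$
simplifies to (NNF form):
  $\text{False}$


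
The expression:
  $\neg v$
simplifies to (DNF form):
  $\neg v$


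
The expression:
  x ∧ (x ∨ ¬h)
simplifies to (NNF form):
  x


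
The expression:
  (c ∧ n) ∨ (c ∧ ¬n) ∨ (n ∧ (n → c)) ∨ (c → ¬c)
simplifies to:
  True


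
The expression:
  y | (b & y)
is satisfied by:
  {y: True}


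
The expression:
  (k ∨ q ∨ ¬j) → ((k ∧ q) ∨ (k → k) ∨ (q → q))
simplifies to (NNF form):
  True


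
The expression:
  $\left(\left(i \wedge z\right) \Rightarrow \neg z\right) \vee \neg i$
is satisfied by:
  {z: False, i: False}
  {i: True, z: False}
  {z: True, i: False}


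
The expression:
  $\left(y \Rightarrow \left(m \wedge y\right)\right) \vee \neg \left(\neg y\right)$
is always true.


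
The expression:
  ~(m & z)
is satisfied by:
  {m: False, z: False}
  {z: True, m: False}
  {m: True, z: False}


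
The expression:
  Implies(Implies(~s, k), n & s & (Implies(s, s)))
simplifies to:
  (n & s) | (~k & ~s)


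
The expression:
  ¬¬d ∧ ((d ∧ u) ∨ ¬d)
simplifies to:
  d ∧ u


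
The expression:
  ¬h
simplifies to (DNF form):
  ¬h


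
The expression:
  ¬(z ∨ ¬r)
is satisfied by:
  {r: True, z: False}


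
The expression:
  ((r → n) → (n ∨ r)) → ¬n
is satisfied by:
  {n: False}


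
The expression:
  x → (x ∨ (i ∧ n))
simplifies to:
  True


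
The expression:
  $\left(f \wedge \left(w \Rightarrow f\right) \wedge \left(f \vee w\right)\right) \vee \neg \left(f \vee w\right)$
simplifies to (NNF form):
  $f \vee \neg w$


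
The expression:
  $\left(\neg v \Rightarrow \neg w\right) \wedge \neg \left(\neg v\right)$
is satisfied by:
  {v: True}


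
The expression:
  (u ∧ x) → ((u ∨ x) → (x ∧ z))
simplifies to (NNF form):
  z ∨ ¬u ∨ ¬x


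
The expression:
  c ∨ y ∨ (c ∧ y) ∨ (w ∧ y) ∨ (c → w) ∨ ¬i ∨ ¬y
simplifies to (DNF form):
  True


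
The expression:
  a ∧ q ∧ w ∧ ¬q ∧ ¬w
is never true.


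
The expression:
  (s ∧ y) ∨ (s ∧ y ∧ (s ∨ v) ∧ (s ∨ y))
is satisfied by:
  {s: True, y: True}


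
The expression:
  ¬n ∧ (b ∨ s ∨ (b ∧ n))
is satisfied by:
  {b: True, s: True, n: False}
  {b: True, n: False, s: False}
  {s: True, n: False, b: False}


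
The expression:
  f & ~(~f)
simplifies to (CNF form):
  f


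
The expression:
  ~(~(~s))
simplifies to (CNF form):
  ~s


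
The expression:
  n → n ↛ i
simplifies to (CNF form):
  ¬i ∨ ¬n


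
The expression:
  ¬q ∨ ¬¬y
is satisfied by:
  {y: True, q: False}
  {q: False, y: False}
  {q: True, y: True}


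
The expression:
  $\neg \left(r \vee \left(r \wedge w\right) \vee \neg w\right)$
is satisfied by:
  {w: True, r: False}


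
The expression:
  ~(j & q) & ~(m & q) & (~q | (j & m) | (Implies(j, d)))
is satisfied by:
  {m: False, q: False, j: False}
  {j: True, m: False, q: False}
  {m: True, j: False, q: False}
  {j: True, m: True, q: False}
  {q: True, j: False, m: False}


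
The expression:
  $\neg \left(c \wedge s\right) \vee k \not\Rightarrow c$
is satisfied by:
  {s: False, c: False}
  {c: True, s: False}
  {s: True, c: False}


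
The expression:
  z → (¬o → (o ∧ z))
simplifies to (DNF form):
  o ∨ ¬z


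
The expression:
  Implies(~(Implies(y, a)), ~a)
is always true.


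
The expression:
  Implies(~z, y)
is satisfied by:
  {y: True, z: True}
  {y: True, z: False}
  {z: True, y: False}


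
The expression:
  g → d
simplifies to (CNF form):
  d ∨ ¬g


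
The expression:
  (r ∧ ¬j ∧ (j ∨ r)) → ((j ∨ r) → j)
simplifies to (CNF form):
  j ∨ ¬r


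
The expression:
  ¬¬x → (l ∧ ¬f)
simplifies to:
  (l ∧ ¬f) ∨ ¬x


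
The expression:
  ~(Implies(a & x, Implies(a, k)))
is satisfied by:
  {a: True, x: True, k: False}


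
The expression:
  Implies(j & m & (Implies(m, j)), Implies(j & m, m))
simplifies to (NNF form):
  True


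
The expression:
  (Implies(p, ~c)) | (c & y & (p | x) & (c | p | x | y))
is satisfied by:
  {y: True, p: False, c: False}
  {p: False, c: False, y: False}
  {y: True, c: True, p: False}
  {c: True, p: False, y: False}
  {y: True, p: True, c: False}
  {p: True, y: False, c: False}
  {y: True, c: True, p: True}


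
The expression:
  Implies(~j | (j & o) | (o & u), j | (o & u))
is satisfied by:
  {u: True, j: True, o: True}
  {u: True, j: True, o: False}
  {j: True, o: True, u: False}
  {j: True, o: False, u: False}
  {u: True, o: True, j: False}


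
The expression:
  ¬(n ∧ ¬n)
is always true.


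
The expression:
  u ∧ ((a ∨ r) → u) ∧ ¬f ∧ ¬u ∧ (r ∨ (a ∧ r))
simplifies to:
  False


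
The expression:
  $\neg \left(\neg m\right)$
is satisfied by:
  {m: True}


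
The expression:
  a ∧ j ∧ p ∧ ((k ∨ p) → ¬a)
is never true.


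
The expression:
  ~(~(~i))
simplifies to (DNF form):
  ~i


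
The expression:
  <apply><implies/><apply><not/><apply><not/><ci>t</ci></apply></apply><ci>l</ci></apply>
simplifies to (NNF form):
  <apply><or/><ci>l</ci><apply><not/><ci>t</ci></apply></apply>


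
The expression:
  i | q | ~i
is always true.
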